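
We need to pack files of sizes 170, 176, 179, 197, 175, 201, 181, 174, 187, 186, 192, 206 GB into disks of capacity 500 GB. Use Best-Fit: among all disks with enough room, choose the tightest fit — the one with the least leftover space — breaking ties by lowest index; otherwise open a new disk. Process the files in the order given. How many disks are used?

Put 170 GB in disk 1; 330 GB remain.
Put 176 GB in disk 1; 154 GB remain.
Put 179 GB in disk 2; 321 GB remain.
Put 197 GB in disk 2; 124 GB remain.
Put 175 GB in disk 3; 325 GB remain.
Put 201 GB in disk 3; 124 GB remain.
Put 181 GB in disk 4; 319 GB remain.
Put 174 GB in disk 4; 145 GB remain.
Put 187 GB in disk 5; 313 GB remain.
Put 186 GB in disk 5; 127 GB remain.
Put 192 GB in disk 6; 308 GB remain.
Put 206 GB in disk 6; 102 GB remain.
Final disks: [170,176] [179,197] [175,201] [181,174] [187,186] [192,206].

6 disks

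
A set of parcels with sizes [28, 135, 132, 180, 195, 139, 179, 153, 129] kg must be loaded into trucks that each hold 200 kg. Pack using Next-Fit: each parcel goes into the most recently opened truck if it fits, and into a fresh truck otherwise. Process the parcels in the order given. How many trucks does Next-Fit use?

Put 28 kg in truck 1; 172 kg remain.
Put 135 kg in truck 1; 37 kg remain.
Put 132 kg in truck 2; 68 kg remain.
Put 180 kg in truck 3; 20 kg remain.
Put 195 kg in truck 4; 5 kg remain.
Put 139 kg in truck 5; 61 kg remain.
Put 179 kg in truck 6; 21 kg remain.
Put 153 kg in truck 7; 47 kg remain.
Put 129 kg in truck 8; 71 kg remain.

8 trucks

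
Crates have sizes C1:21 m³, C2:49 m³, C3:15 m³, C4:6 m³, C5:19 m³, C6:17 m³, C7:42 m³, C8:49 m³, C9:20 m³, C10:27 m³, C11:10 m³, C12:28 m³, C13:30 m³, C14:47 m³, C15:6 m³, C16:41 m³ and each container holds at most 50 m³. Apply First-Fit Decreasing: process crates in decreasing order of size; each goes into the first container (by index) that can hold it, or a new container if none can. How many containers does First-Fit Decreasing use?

Sorted descending: 49, 49, 47, 42, 41, 30, 28, 27, 21, 20, 19, 17, 15, 10, 6, 6.
Put 49 m³ in container 1; 1 m³ remain.
Put 49 m³ in container 2; 1 m³ remain.
Put 47 m³ in container 3; 3 m³ remain.
Put 42 m³ in container 4; 8 m³ remain.
Put 41 m³ in container 5; 9 m³ remain.
Put 30 m³ in container 6; 20 m³ remain.
Put 28 m³ in container 7; 22 m³ remain.
Put 27 m³ in container 8; 23 m³ remain.
Put 21 m³ in container 7; 1 m³ remain.
Put 20 m³ in container 6; 0 m³ remain.
Put 19 m³ in container 8; 4 m³ remain.
Put 17 m³ in container 9; 33 m³ remain.
Put 15 m³ in container 9; 18 m³ remain.
Put 10 m³ in container 9; 8 m³ remain.
Put 6 m³ in container 4; 2 m³ remain.
Put 6 m³ in container 5; 3 m³ remain.

9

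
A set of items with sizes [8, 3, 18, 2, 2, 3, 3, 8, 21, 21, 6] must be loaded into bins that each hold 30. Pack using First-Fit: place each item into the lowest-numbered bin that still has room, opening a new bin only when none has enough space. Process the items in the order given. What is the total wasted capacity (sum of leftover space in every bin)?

25

Put 8 in bin 1; 22 remain.
Put 3 in bin 1; 19 remain.
Put 18 in bin 1; 1 remain.
Put 2 in bin 2; 28 remain.
Put 2 in bin 2; 26 remain.
Put 3 in bin 2; 23 remain.
Put 3 in bin 2; 20 remain.
Put 8 in bin 2; 12 remain.
Put 21 in bin 3; 9 remain.
Put 21 in bin 4; 9 remain.
Put 6 in bin 2; 6 remain.
4 bins × 30 = 120; used 95; unused 25.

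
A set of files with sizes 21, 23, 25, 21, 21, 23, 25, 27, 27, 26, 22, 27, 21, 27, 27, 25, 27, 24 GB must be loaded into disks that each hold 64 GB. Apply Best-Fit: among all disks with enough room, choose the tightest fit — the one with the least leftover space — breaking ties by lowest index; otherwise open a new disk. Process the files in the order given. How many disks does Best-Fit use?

disk 1: place 21 GB, 43 GB left
disk 1: place 23 GB, 20 GB left
disk 2: place 25 GB, 39 GB left
disk 2: place 21 GB, 18 GB left
disk 3: place 21 GB, 43 GB left
disk 3: place 23 GB, 20 GB left
disk 4: place 25 GB, 39 GB left
disk 4: place 27 GB, 12 GB left
disk 5: place 27 GB, 37 GB left
disk 5: place 26 GB, 11 GB left
disk 6: place 22 GB, 42 GB left
disk 6: place 27 GB, 15 GB left
disk 7: place 21 GB, 43 GB left
disk 7: place 27 GB, 16 GB left
disk 8: place 27 GB, 37 GB left
disk 8: place 25 GB, 12 GB left
disk 9: place 27 GB, 37 GB left
disk 9: place 24 GB, 13 GB left

9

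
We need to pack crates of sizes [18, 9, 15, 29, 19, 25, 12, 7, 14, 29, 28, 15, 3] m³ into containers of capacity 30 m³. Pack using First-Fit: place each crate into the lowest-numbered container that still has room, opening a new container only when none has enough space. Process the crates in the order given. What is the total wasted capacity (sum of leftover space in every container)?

container 1: place 18 m³, 12 m³ left
container 1: place 9 m³, 3 m³ left
container 2: place 15 m³, 15 m³ left
container 3: place 29 m³, 1 m³ left
container 4: place 19 m³, 11 m³ left
container 5: place 25 m³, 5 m³ left
container 2: place 12 m³, 3 m³ left
container 4: place 7 m³, 4 m³ left
container 6: place 14 m³, 16 m³ left
container 7: place 29 m³, 1 m³ left
container 8: place 28 m³, 2 m³ left
container 6: place 15 m³, 1 m³ left
container 1: place 3 m³, 0 m³ left
8 containers × 30 m³ = 240 m³; used 223 m³; unused 17 m³.

17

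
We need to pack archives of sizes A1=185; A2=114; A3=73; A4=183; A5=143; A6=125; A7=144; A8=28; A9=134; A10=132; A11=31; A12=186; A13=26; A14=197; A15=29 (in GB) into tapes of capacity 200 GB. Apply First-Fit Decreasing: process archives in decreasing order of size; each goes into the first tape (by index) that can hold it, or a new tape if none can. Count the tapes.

10 tapes

Sorted descending: 197, 186, 185, 183, 144, 143, 134, 132, 125, 114, 73, 31, 29, 28, 26.
tape 1: place 197 GB, 3 GB left
tape 2: place 186 GB, 14 GB left
tape 3: place 185 GB, 15 GB left
tape 4: place 183 GB, 17 GB left
tape 5: place 144 GB, 56 GB left
tape 6: place 143 GB, 57 GB left
tape 7: place 134 GB, 66 GB left
tape 8: place 132 GB, 68 GB left
tape 9: place 125 GB, 75 GB left
tape 10: place 114 GB, 86 GB left
tape 9: place 73 GB, 2 GB left
tape 5: place 31 GB, 25 GB left
tape 6: place 29 GB, 28 GB left
tape 6: place 28 GB, 0 GB left
tape 7: place 26 GB, 40 GB left
Final tapes: [197] [186] [185] [183] [144,31] [143,29,28] [134,26] [132] [125,73] [114].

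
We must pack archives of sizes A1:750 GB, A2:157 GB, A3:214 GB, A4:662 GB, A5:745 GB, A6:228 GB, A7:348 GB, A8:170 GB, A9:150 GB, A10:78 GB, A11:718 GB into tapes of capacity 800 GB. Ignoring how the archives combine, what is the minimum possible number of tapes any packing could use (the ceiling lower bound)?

6

Total size = 750 + 157 + 214 + 662 + 745 + 228 + 348 + 170 + 150 + 78 + 718 = 4220 GB.
⌈4220 / 800⌉ = 6.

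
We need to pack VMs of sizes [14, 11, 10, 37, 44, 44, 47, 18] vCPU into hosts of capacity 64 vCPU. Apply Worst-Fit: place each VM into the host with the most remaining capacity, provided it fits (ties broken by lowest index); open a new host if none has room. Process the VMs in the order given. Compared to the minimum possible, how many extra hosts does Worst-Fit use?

1

Worst-Fit: [14,11,10,18] [37] [44] [44] [47] → 5 hosts.
Total size 225 vCPU; any packing needs at least ⌈225/64⌉ = 4 hosts.
An optimal packing achieves that bound: [47,14] [44,18] [44,11] [37,10] → 4 hosts.
Excess: 5 − 4 = 1.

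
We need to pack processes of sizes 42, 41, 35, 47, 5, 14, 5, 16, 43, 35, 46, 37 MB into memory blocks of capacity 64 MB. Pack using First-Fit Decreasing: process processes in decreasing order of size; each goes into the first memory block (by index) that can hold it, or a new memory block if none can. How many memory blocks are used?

Sorted descending: 47, 46, 43, 42, 41, 37, 35, 35, 16, 14, 5, 5.
47 MB → memory block 1 (remaining 17 MB)
46 MB → memory block 2 (remaining 18 MB)
43 MB → memory block 3 (remaining 21 MB)
42 MB → memory block 4 (remaining 22 MB)
41 MB → memory block 5 (remaining 23 MB)
37 MB → memory block 6 (remaining 27 MB)
35 MB → memory block 7 (remaining 29 MB)
35 MB → memory block 8 (remaining 29 MB)
16 MB → memory block 1 (remaining 1 MB)
14 MB → memory block 2 (remaining 4 MB)
5 MB → memory block 3 (remaining 16 MB)
5 MB → memory block 3 (remaining 11 MB)
Final memory blocks: [47,16] [46,14] [43,5,5] [42] [41] [37] [35] [35].

8 memory blocks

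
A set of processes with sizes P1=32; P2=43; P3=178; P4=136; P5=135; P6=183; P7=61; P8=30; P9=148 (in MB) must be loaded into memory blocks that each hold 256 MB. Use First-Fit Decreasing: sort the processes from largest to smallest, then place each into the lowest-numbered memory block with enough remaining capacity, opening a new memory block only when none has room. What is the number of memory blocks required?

Sorted descending: 183, 178, 148, 136, 135, 61, 43, 32, 30.
Put 183 MB in memory block 1; 73 MB remain.
Put 178 MB in memory block 2; 78 MB remain.
Put 148 MB in memory block 3; 108 MB remain.
Put 136 MB in memory block 4; 120 MB remain.
Put 135 MB in memory block 5; 121 MB remain.
Put 61 MB in memory block 1; 12 MB remain.
Put 43 MB in memory block 2; 35 MB remain.
Put 32 MB in memory block 2; 3 MB remain.
Put 30 MB in memory block 3; 78 MB remain.

5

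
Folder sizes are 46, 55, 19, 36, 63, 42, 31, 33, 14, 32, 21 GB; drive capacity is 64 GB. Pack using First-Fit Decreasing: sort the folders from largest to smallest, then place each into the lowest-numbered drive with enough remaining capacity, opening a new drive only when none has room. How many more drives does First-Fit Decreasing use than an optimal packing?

First-Fit Decreasing: [63] [55] [46,14] [42,21] [36,19] [33,31] [32] → 7 drives.
Total size 392 GB; any packing needs at least ⌈392/64⌉ = 7 drives.
So 7 is already optimal.

0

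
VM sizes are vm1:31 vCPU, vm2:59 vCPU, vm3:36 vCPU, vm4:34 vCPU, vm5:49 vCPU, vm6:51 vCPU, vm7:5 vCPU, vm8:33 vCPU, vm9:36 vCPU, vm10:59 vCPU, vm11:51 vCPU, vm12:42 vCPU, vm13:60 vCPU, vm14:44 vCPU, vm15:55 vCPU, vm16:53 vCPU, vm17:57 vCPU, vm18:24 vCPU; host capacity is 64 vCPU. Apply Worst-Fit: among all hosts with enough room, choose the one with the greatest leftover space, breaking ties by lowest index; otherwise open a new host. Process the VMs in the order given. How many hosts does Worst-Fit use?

16

vm1 (31 vCPU) → host 1 (remaining 33 vCPU)
vm2 (59 vCPU) → host 2 (remaining 5 vCPU)
vm3 (36 vCPU) → host 3 (remaining 28 vCPU)
vm4 (34 vCPU) → host 4 (remaining 30 vCPU)
vm5 (49 vCPU) → host 5 (remaining 15 vCPU)
vm6 (51 vCPU) → host 6 (remaining 13 vCPU)
vm7 (5 vCPU) → host 1 (remaining 28 vCPU)
vm8 (33 vCPU) → host 7 (remaining 31 vCPU)
vm9 (36 vCPU) → host 8 (remaining 28 vCPU)
vm10 (59 vCPU) → host 9 (remaining 5 vCPU)
vm11 (51 vCPU) → host 10 (remaining 13 vCPU)
vm12 (42 vCPU) → host 11 (remaining 22 vCPU)
vm13 (60 vCPU) → host 12 (remaining 4 vCPU)
vm14 (44 vCPU) → host 13 (remaining 20 vCPU)
vm15 (55 vCPU) → host 14 (remaining 9 vCPU)
vm16 (53 vCPU) → host 15 (remaining 11 vCPU)
vm17 (57 vCPU) → host 16 (remaining 7 vCPU)
vm18 (24 vCPU) → host 7 (remaining 7 vCPU)
Final hosts: [31,5] [59] [36] [34] [49] [51] [33,24] [36] [59] [51] [42] [60] [44] [55] [53] [57].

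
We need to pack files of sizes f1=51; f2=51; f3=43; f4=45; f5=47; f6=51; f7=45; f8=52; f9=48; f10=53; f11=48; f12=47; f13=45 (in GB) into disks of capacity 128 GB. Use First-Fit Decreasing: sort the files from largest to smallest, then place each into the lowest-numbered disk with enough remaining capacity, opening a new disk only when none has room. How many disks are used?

Sorted descending: 53, 52, 51, 51, 51, 48, 48, 47, 47, 45, 45, 45, 43.
Put 53 GB in disk 1; 75 GB remain.
Put 52 GB in disk 1; 23 GB remain.
Put 51 GB in disk 2; 77 GB remain.
Put 51 GB in disk 2; 26 GB remain.
Put 51 GB in disk 3; 77 GB remain.
Put 48 GB in disk 3; 29 GB remain.
Put 48 GB in disk 4; 80 GB remain.
Put 47 GB in disk 4; 33 GB remain.
Put 47 GB in disk 5; 81 GB remain.
Put 45 GB in disk 5; 36 GB remain.
Put 45 GB in disk 6; 83 GB remain.
Put 45 GB in disk 6; 38 GB remain.
Put 43 GB in disk 7; 85 GB remain.
Final disks: [53,52] [51,51] [51,48] [48,47] [47,45] [45,45] [43].

7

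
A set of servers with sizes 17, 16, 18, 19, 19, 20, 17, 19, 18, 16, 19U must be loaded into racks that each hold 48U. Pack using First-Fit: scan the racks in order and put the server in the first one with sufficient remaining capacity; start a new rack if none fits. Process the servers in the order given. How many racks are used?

6

rack 1: place 17U, 31U left
rack 1: place 16U, 15U left
rack 2: place 18U, 30U left
rack 2: place 19U, 11U left
rack 3: place 19U, 29U left
rack 3: place 20U, 9U left
rack 4: place 17U, 31U left
rack 4: place 19U, 12U left
rack 5: place 18U, 30U left
rack 5: place 16U, 14U left
rack 6: place 19U, 29U left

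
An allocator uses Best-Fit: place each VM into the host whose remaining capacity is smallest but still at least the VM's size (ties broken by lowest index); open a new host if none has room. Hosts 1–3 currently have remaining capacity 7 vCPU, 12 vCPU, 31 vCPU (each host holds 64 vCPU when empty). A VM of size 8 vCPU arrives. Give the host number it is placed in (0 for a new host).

Hosts with room: host 2 (12 vCPU), host 3 (31 vCPU).
Tightest fit is host 2 with 12 vCPU free.

2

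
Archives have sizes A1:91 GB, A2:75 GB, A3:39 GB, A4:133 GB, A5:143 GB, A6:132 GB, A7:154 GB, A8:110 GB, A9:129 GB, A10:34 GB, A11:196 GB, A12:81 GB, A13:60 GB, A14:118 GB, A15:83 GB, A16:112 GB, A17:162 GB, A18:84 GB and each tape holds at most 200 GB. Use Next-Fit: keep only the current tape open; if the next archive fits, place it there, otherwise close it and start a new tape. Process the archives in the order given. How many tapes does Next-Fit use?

Put A1 (91 GB) in tape 1; 109 GB remain.
Put A2 (75 GB) in tape 1; 34 GB remain.
Put A3 (39 GB) in tape 2; 161 GB remain.
Put A4 (133 GB) in tape 2; 28 GB remain.
Put A5 (143 GB) in tape 3; 57 GB remain.
Put A6 (132 GB) in tape 4; 68 GB remain.
Put A7 (154 GB) in tape 5; 46 GB remain.
Put A8 (110 GB) in tape 6; 90 GB remain.
Put A9 (129 GB) in tape 7; 71 GB remain.
Put A10 (34 GB) in tape 7; 37 GB remain.
Put A11 (196 GB) in tape 8; 4 GB remain.
Put A12 (81 GB) in tape 9; 119 GB remain.
Put A13 (60 GB) in tape 9; 59 GB remain.
Put A14 (118 GB) in tape 10; 82 GB remain.
Put A15 (83 GB) in tape 11; 117 GB remain.
Put A16 (112 GB) in tape 11; 5 GB remain.
Put A17 (162 GB) in tape 12; 38 GB remain.
Put A18 (84 GB) in tape 13; 116 GB remain.

13 tapes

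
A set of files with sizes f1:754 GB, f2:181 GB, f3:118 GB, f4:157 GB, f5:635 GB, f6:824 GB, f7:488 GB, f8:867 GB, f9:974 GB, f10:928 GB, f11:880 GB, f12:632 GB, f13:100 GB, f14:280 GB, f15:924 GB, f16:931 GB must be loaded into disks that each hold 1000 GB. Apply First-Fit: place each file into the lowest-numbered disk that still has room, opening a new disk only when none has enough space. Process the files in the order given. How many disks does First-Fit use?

f1 (754 GB) → disk 1 (remaining 246 GB)
f2 (181 GB) → disk 1 (remaining 65 GB)
f3 (118 GB) → disk 2 (remaining 882 GB)
f4 (157 GB) → disk 2 (remaining 725 GB)
f5 (635 GB) → disk 2 (remaining 90 GB)
f6 (824 GB) → disk 3 (remaining 176 GB)
f7 (488 GB) → disk 4 (remaining 512 GB)
f8 (867 GB) → disk 5 (remaining 133 GB)
f9 (974 GB) → disk 6 (remaining 26 GB)
f10 (928 GB) → disk 7 (remaining 72 GB)
f11 (880 GB) → disk 8 (remaining 120 GB)
f12 (632 GB) → disk 9 (remaining 368 GB)
f13 (100 GB) → disk 3 (remaining 76 GB)
f14 (280 GB) → disk 4 (remaining 232 GB)
f15 (924 GB) → disk 10 (remaining 76 GB)
f16 (931 GB) → disk 11 (remaining 69 GB)

11 disks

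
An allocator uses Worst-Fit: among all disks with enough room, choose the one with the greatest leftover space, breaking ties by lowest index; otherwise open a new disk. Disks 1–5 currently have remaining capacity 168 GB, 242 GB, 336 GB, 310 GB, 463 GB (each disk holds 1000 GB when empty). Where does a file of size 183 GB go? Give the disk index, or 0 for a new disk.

Disks with room: disk 2 (242 GB), disk 3 (336 GB), disk 4 (310 GB), disk 5 (463 GB).
Most room is disk 5 with 463 GB free.

5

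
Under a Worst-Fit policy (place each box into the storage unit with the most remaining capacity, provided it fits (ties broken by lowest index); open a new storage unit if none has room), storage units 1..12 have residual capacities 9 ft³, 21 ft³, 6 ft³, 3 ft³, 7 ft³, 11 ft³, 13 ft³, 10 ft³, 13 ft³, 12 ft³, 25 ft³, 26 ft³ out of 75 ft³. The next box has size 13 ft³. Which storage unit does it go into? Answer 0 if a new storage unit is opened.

12

Storage units with room: storage unit 2 (21 ft³), storage unit 7 (13 ft³), storage unit 9 (13 ft³), storage unit 11 (25 ft³), storage unit 12 (26 ft³).
Most room is storage unit 12 with 26 ft³ free.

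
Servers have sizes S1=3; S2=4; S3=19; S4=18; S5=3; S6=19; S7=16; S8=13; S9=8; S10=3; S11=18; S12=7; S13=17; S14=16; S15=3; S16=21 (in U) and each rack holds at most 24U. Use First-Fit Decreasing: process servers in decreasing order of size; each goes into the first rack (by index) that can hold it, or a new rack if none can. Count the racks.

9

Sorted descending: 21, 19, 19, 18, 18, 17, 16, 16, 13, 8, 7, 4, 3, 3, 3, 3.
Put 21U in rack 1; 3U remain.
Put 19U in rack 2; 5U remain.
Put 19U in rack 3; 5U remain.
Put 18U in rack 4; 6U remain.
Put 18U in rack 5; 6U remain.
Put 17U in rack 6; 7U remain.
Put 16U in rack 7; 8U remain.
Put 16U in rack 8; 8U remain.
Put 13U in rack 9; 11U remain.
Put 8U in rack 7; 0U remain.
Put 7U in rack 6; 0U remain.
Put 4U in rack 2; 1U remain.
Put 3U in rack 1; 0U remain.
Put 3U in rack 3; 2U remain.
Put 3U in rack 4; 3U remain.
Put 3U in rack 4; 0U remain.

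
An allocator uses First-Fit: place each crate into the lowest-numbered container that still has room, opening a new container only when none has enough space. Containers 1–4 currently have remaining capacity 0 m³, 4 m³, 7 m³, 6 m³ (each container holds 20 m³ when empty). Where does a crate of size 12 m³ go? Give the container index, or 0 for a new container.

0

No container has ≥ 12 m³ free, so a new container is opened.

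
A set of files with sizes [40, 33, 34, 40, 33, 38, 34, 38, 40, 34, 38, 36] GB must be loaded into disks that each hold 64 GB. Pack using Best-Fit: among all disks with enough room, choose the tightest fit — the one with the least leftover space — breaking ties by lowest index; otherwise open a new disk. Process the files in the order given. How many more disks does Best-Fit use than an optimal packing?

Best-Fit: [40] [33] [34] [40] [33] [38] [34] [38] [40] [34] [38] [36] → 12 disks.
12 files exceed 32 GB (half the capacity), and no two of those can share a disk, so at least 12 disks are needed.
So 12 is already optimal.

0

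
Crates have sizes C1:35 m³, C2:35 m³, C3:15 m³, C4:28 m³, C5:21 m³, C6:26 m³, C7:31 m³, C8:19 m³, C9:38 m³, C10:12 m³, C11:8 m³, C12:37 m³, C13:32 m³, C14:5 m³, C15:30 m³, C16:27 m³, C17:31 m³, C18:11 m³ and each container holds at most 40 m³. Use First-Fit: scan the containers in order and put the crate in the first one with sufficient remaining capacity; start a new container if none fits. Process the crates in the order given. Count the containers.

Put C1 (35 m³) in container 1; 5 m³ remain.
Put C2 (35 m³) in container 2; 5 m³ remain.
Put C3 (15 m³) in container 3; 25 m³ remain.
Put C4 (28 m³) in container 4; 12 m³ remain.
Put C5 (21 m³) in container 3; 4 m³ remain.
Put C6 (26 m³) in container 5; 14 m³ remain.
Put C7 (31 m³) in container 6; 9 m³ remain.
Put C8 (19 m³) in container 7; 21 m³ remain.
Put C9 (38 m³) in container 8; 2 m³ remain.
Put C10 (12 m³) in container 4; 0 m³ remain.
Put C11 (8 m³) in container 5; 6 m³ remain.
Put C12 (37 m³) in container 9; 3 m³ remain.
Put C13 (32 m³) in container 10; 8 m³ remain.
Put C14 (5 m³) in container 1; 0 m³ remain.
Put C15 (30 m³) in container 11; 10 m³ remain.
Put C16 (27 m³) in container 12; 13 m³ remain.
Put C17 (31 m³) in container 13; 9 m³ remain.
Put C18 (11 m³) in container 7; 10 m³ remain.

13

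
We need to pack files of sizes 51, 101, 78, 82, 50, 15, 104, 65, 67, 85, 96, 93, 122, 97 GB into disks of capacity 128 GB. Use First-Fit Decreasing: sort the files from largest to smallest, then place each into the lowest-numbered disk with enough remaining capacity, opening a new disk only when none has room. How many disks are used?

11

Sorted descending: 122, 104, 101, 97, 96, 93, 85, 82, 78, 67, 65, 51, 50, 15.
122 GB → disk 1 (remaining 6 GB)
104 GB → disk 2 (remaining 24 GB)
101 GB → disk 3 (remaining 27 GB)
97 GB → disk 4 (remaining 31 GB)
96 GB → disk 5 (remaining 32 GB)
93 GB → disk 6 (remaining 35 GB)
85 GB → disk 7 (remaining 43 GB)
82 GB → disk 8 (remaining 46 GB)
78 GB → disk 9 (remaining 50 GB)
67 GB → disk 10 (remaining 61 GB)
65 GB → disk 11 (remaining 63 GB)
51 GB → disk 10 (remaining 10 GB)
50 GB → disk 9 (remaining 0 GB)
15 GB → disk 2 (remaining 9 GB)
Final disks: [122] [104,15] [101] [97] [96] [93] [85] [82] [78,50] [67,51] [65].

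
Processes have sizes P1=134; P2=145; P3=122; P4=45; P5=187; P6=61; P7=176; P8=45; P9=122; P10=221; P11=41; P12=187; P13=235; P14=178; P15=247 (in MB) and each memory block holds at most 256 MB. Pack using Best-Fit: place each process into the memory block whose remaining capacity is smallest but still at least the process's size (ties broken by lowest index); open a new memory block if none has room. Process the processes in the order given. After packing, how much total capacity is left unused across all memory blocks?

Put P1 (134 MB) in memory block 1; 122 MB remain.
Put P2 (145 MB) in memory block 2; 111 MB remain.
Put P3 (122 MB) in memory block 1; 0 MB remain.
Put P4 (45 MB) in memory block 2; 66 MB remain.
Put P5 (187 MB) in memory block 3; 69 MB remain.
Put P6 (61 MB) in memory block 2; 5 MB remain.
Put P7 (176 MB) in memory block 4; 80 MB remain.
Put P8 (45 MB) in memory block 3; 24 MB remain.
Put P9 (122 MB) in memory block 5; 134 MB remain.
Put P10 (221 MB) in memory block 6; 35 MB remain.
Put P11 (41 MB) in memory block 4; 39 MB remain.
Put P12 (187 MB) in memory block 7; 69 MB remain.
Put P13 (235 MB) in memory block 8; 21 MB remain.
Put P14 (178 MB) in memory block 9; 78 MB remain.
Put P15 (247 MB) in memory block 10; 9 MB remain.
10 memory blocks × 256 MB = 2560 MB; used 2146 MB; unused 414 MB.

414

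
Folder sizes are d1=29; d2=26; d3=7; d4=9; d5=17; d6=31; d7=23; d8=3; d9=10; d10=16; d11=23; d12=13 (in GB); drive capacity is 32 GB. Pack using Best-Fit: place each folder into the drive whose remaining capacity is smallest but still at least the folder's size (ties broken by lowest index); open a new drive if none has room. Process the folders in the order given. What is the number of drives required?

8

Put d1 (29 GB) in drive 1; 3 GB remain.
Put d2 (26 GB) in drive 2; 6 GB remain.
Put d3 (7 GB) in drive 3; 25 GB remain.
Put d4 (9 GB) in drive 3; 16 GB remain.
Put d5 (17 GB) in drive 4; 15 GB remain.
Put d6 (31 GB) in drive 5; 1 GB remain.
Put d7 (23 GB) in drive 6; 9 GB remain.
Put d8 (3 GB) in drive 1; 0 GB remain.
Put d9 (10 GB) in drive 4; 5 GB remain.
Put d10 (16 GB) in drive 3; 0 GB remain.
Put d11 (23 GB) in drive 7; 9 GB remain.
Put d12 (13 GB) in drive 8; 19 GB remain.
Final drives: [29,3] [26] [7,9,16] [17,10] [31] [23] [23] [13].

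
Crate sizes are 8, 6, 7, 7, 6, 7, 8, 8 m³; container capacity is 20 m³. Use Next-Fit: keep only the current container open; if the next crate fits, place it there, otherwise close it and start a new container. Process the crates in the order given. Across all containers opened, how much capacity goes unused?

23

8 m³ → container 1 (remaining 12 m³)
6 m³ → container 1 (remaining 6 m³)
7 m³ → container 2 (remaining 13 m³)
7 m³ → container 2 (remaining 6 m³)
6 m³ → container 2 (remaining 0 m³)
7 m³ → container 3 (remaining 13 m³)
8 m³ → container 3 (remaining 5 m³)
8 m³ → container 4 (remaining 12 m³)
4 containers × 20 m³ = 80 m³; used 57 m³; unused 23 m³.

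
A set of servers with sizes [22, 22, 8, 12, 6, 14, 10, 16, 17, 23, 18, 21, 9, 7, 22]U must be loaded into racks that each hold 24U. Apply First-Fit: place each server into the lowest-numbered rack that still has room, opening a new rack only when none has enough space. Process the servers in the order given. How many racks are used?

Put 22U in rack 1; 2U remain.
Put 22U in rack 2; 2U remain.
Put 8U in rack 3; 16U remain.
Put 12U in rack 3; 4U remain.
Put 6U in rack 4; 18U remain.
Put 14U in rack 4; 4U remain.
Put 10U in rack 5; 14U remain.
Put 16U in rack 6; 8U remain.
Put 17U in rack 7; 7U remain.
Put 23U in rack 8; 1U remain.
Put 18U in rack 9; 6U remain.
Put 21U in rack 10; 3U remain.
Put 9U in rack 5; 5U remain.
Put 7U in rack 6; 1U remain.
Put 22U in rack 11; 2U remain.
Final racks: [22] [22] [8,12] [6,14] [10,9] [16,7] [17] [23] [18] [21] [22].

11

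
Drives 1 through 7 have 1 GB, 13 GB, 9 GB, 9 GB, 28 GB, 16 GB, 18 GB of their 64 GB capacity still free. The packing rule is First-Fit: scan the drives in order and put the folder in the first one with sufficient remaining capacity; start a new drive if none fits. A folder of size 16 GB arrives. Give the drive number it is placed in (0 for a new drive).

Drives with room: drive 5 (28 GB), drive 6 (16 GB), drive 7 (18 GB).
The first with room is drive 5.

5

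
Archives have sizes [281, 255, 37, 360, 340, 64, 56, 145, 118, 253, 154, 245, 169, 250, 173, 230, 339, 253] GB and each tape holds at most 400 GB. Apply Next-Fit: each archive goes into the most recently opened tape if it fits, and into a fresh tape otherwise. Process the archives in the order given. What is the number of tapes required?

281 GB → tape 1 (remaining 119 GB)
255 GB → tape 2 (remaining 145 GB)
37 GB → tape 2 (remaining 108 GB)
360 GB → tape 3 (remaining 40 GB)
340 GB → tape 4 (remaining 60 GB)
64 GB → tape 5 (remaining 336 GB)
56 GB → tape 5 (remaining 280 GB)
145 GB → tape 5 (remaining 135 GB)
118 GB → tape 5 (remaining 17 GB)
253 GB → tape 6 (remaining 147 GB)
154 GB → tape 7 (remaining 246 GB)
245 GB → tape 7 (remaining 1 GB)
169 GB → tape 8 (remaining 231 GB)
250 GB → tape 9 (remaining 150 GB)
173 GB → tape 10 (remaining 227 GB)
230 GB → tape 11 (remaining 170 GB)
339 GB → tape 12 (remaining 61 GB)
253 GB → tape 13 (remaining 147 GB)

13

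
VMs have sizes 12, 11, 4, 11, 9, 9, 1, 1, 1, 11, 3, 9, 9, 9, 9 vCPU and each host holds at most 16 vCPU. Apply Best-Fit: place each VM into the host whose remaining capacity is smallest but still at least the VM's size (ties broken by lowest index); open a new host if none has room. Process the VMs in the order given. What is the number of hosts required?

10

Put 12 vCPU in host 1; 4 vCPU remain.
Put 11 vCPU in host 2; 5 vCPU remain.
Put 4 vCPU in host 1; 0 vCPU remain.
Put 11 vCPU in host 3; 5 vCPU remain.
Put 9 vCPU in host 4; 7 vCPU remain.
Put 9 vCPU in host 5; 7 vCPU remain.
Put 1 vCPU in host 2; 4 vCPU remain.
Put 1 vCPU in host 2; 3 vCPU remain.
Put 1 vCPU in host 2; 2 vCPU remain.
Put 11 vCPU in host 6; 5 vCPU remain.
Put 3 vCPU in host 3; 2 vCPU remain.
Put 9 vCPU in host 7; 7 vCPU remain.
Put 9 vCPU in host 8; 7 vCPU remain.
Put 9 vCPU in host 9; 7 vCPU remain.
Put 9 vCPU in host 10; 7 vCPU remain.
Final hosts: [12,4] [11,1,1,1] [11,3] [9] [9] [11] [9] [9] [9] [9].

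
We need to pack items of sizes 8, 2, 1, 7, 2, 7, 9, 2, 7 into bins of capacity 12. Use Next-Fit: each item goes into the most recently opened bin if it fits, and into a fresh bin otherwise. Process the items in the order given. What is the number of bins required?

bin 1: place 8, 4 left
bin 1: place 2, 2 left
bin 1: place 1, 1 left
bin 2: place 7, 5 left
bin 2: place 2, 3 left
bin 3: place 7, 5 left
bin 4: place 9, 3 left
bin 4: place 2, 1 left
bin 5: place 7, 5 left

5 bins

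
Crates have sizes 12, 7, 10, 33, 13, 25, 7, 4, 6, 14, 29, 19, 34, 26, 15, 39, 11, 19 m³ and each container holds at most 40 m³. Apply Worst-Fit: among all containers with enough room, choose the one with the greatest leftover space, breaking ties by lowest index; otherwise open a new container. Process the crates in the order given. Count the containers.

Put 12 m³ in container 1; 28 m³ remain.
Put 7 m³ in container 1; 21 m³ remain.
Put 10 m³ in container 1; 11 m³ remain.
Put 33 m³ in container 2; 7 m³ remain.
Put 13 m³ in container 3; 27 m³ remain.
Put 25 m³ in container 3; 2 m³ remain.
Put 7 m³ in container 1; 4 m³ remain.
Put 4 m³ in container 2; 3 m³ remain.
Put 6 m³ in container 4; 34 m³ remain.
Put 14 m³ in container 4; 20 m³ remain.
Put 29 m³ in container 5; 11 m³ remain.
Put 19 m³ in container 4; 1 m³ remain.
Put 34 m³ in container 6; 6 m³ remain.
Put 26 m³ in container 7; 14 m³ remain.
Put 15 m³ in container 8; 25 m³ remain.
Put 39 m³ in container 9; 1 m³ remain.
Put 11 m³ in container 8; 14 m³ remain.
Put 19 m³ in container 10; 21 m³ remain.

10 containers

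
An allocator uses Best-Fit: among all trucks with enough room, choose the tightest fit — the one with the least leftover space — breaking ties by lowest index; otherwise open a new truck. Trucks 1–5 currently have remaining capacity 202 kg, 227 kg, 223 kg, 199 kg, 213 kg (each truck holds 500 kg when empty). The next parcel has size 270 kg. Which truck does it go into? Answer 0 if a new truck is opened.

0

No truck has ≥ 270 kg free, so a new truck is opened.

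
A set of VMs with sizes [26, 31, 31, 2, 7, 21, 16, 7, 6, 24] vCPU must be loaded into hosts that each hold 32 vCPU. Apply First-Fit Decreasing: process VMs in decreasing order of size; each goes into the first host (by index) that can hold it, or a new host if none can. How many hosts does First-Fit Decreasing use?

Sorted descending: 31, 31, 26, 24, 21, 16, 7, 7, 6, 2.
host 1: place 31 vCPU, 1 vCPU left
host 2: place 31 vCPU, 1 vCPU left
host 3: place 26 vCPU, 6 vCPU left
host 4: place 24 vCPU, 8 vCPU left
host 5: place 21 vCPU, 11 vCPU left
host 6: place 16 vCPU, 16 vCPU left
host 4: place 7 vCPU, 1 vCPU left
host 5: place 7 vCPU, 4 vCPU left
host 3: place 6 vCPU, 0 vCPU left
host 5: place 2 vCPU, 2 vCPU left

6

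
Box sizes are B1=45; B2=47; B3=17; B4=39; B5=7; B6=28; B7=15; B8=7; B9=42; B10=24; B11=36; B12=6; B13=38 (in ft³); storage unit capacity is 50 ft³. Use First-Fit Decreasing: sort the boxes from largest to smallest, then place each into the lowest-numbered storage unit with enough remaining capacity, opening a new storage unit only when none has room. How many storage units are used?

8 storage units

Sorted descending: 47, 45, 42, 39, 38, 36, 28, 24, 17, 15, 7, 7, 6.
47 ft³ → storage unit 1 (remaining 3 ft³)
45 ft³ → storage unit 2 (remaining 5 ft³)
42 ft³ → storage unit 3 (remaining 8 ft³)
39 ft³ → storage unit 4 (remaining 11 ft³)
38 ft³ → storage unit 5 (remaining 12 ft³)
36 ft³ → storage unit 6 (remaining 14 ft³)
28 ft³ → storage unit 7 (remaining 22 ft³)
24 ft³ → storage unit 8 (remaining 26 ft³)
17 ft³ → storage unit 7 (remaining 5 ft³)
15 ft³ → storage unit 8 (remaining 11 ft³)
7 ft³ → storage unit 3 (remaining 1 ft³)
7 ft³ → storage unit 4 (remaining 4 ft³)
6 ft³ → storage unit 5 (remaining 6 ft³)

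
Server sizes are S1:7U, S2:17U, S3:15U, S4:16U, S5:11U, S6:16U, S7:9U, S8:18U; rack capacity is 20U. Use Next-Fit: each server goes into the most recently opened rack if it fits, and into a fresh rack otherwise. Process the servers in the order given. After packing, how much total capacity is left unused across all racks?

Put S1 (7U) in rack 1; 13U remain.
Put S2 (17U) in rack 2; 3U remain.
Put S3 (15U) in rack 3; 5U remain.
Put S4 (16U) in rack 4; 4U remain.
Put S5 (11U) in rack 5; 9U remain.
Put S6 (16U) in rack 6; 4U remain.
Put S7 (9U) in rack 7; 11U remain.
Put S8 (18U) in rack 8; 2U remain.
8 racks × 20U = 160U; used 109U; unused 51U.

51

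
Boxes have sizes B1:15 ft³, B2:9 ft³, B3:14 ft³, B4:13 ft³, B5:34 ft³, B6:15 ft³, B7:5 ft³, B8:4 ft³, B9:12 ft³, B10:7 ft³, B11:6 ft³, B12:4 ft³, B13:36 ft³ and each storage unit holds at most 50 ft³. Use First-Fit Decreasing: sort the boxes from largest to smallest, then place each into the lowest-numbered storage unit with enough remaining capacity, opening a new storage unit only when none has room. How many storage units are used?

4 storage units

Sorted descending: 36, 34, 15, 15, 14, 13, 12, 9, 7, 6, 5, 4, 4.
storage unit 1: place 36 ft³, 14 ft³ left
storage unit 2: place 34 ft³, 16 ft³ left
storage unit 2: place 15 ft³, 1 ft³ left
storage unit 3: place 15 ft³, 35 ft³ left
storage unit 1: place 14 ft³, 0 ft³ left
storage unit 3: place 13 ft³, 22 ft³ left
storage unit 3: place 12 ft³, 10 ft³ left
storage unit 3: place 9 ft³, 1 ft³ left
storage unit 4: place 7 ft³, 43 ft³ left
storage unit 4: place 6 ft³, 37 ft³ left
storage unit 4: place 5 ft³, 32 ft³ left
storage unit 4: place 4 ft³, 28 ft³ left
storage unit 4: place 4 ft³, 24 ft³ left
Final storage units: [36,14] [34,15] [15,13,12,9] [7,6,5,4,4].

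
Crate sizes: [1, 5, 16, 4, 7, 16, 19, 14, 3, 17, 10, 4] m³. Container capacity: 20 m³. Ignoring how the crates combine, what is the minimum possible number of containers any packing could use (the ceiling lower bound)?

6

Total size = 1 + 5 + 16 + 4 + 7 + 16 + 19 + 14 + 3 + 17 + 10 + 4 = 116 m³.
⌈116 / 20⌉ = 6.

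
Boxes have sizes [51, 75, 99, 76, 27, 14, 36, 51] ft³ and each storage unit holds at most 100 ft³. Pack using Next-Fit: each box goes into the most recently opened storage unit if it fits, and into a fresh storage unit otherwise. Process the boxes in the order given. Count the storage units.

51 ft³ → storage unit 1 (remaining 49 ft³)
75 ft³ → storage unit 2 (remaining 25 ft³)
99 ft³ → storage unit 3 (remaining 1 ft³)
76 ft³ → storage unit 4 (remaining 24 ft³)
27 ft³ → storage unit 5 (remaining 73 ft³)
14 ft³ → storage unit 5 (remaining 59 ft³)
36 ft³ → storage unit 5 (remaining 23 ft³)
51 ft³ → storage unit 6 (remaining 49 ft³)

6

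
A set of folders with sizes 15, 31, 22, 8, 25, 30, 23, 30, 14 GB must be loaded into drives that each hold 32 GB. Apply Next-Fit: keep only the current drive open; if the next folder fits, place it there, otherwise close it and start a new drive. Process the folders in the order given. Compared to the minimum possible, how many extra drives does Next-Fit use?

1

Next-Fit: [15] [31] [22,8] [25] [30] [23] [30] [14] → 8 drives.
Total size 198 GB; any packing needs at least ⌈198/32⌉ = 7 drives.
An optimal packing achieves that bound: [31] [30] [30] [25] [23,8] [22] [15,14] → 7 drives.
Excess: 8 − 7 = 1.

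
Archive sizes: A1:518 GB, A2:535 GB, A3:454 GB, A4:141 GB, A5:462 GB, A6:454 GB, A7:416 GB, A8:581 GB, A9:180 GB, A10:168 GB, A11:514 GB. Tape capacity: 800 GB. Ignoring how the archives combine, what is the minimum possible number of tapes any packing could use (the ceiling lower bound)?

6

Total size = 518 + 535 + 454 + 141 + 462 + 454 + 416 + 581 + 180 + 168 + 514 = 4423 GB.
⌈4423 / 800⌉ = 6.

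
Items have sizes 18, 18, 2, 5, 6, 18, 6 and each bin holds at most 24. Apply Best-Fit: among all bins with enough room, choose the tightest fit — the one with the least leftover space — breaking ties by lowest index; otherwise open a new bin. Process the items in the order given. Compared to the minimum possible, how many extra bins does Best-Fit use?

Best-Fit: [18,2] [18,5] [6,18] [6] → 4 bins.
Total size 73; any packing needs at least ⌈73/24⌉ = 4 bins.
So 4 is already optimal.

0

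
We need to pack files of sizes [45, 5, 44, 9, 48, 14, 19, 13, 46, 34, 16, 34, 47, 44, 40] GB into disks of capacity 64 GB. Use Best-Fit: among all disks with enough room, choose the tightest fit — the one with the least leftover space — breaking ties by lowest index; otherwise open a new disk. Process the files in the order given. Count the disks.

9

Put 45 GB in disk 1; 19 GB remain.
Put 5 GB in disk 1; 14 GB remain.
Put 44 GB in disk 2; 20 GB remain.
Put 9 GB in disk 1; 5 GB remain.
Put 48 GB in disk 3; 16 GB remain.
Put 14 GB in disk 3; 2 GB remain.
Put 19 GB in disk 2; 1 GB remain.
Put 13 GB in disk 4; 51 GB remain.
Put 46 GB in disk 4; 5 GB remain.
Put 34 GB in disk 5; 30 GB remain.
Put 16 GB in disk 5; 14 GB remain.
Put 34 GB in disk 6; 30 GB remain.
Put 47 GB in disk 7; 17 GB remain.
Put 44 GB in disk 8; 20 GB remain.
Put 40 GB in disk 9; 24 GB remain.
Final disks: [45,5,9] [44,19] [48,14] [13,46] [34,16] [34] [47] [44] [40].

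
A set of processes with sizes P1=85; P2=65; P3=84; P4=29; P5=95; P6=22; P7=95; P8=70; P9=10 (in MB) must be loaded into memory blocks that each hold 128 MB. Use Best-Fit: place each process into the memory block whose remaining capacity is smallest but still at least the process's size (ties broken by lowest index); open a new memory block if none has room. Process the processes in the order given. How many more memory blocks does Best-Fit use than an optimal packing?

0

Best-Fit: [85,29] [65] [84] [95,22,10] [95] [70] → 6 memory blocks.
6 processes exceed 64 MB (half the capacity), and no two of those can share a memory block, so at least 6 memory blocks are needed.
So 6 is already optimal.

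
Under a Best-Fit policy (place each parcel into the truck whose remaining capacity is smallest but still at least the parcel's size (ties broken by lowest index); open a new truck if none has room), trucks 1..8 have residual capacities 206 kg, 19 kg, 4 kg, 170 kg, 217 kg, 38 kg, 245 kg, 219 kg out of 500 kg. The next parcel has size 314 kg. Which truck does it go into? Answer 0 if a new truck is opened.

No truck has ≥ 314 kg free, so a new truck is opened.

0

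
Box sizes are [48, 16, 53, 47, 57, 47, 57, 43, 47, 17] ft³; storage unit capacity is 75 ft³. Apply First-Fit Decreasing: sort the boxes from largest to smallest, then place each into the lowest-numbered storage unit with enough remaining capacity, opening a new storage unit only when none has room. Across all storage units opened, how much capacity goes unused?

Sorted descending: 57, 57, 53, 48, 47, 47, 47, 43, 17, 16.
Put 57 ft³ in storage unit 1; 18 ft³ remain.
Put 57 ft³ in storage unit 2; 18 ft³ remain.
Put 53 ft³ in storage unit 3; 22 ft³ remain.
Put 48 ft³ in storage unit 4; 27 ft³ remain.
Put 47 ft³ in storage unit 5; 28 ft³ remain.
Put 47 ft³ in storage unit 6; 28 ft³ remain.
Put 47 ft³ in storage unit 7; 28 ft³ remain.
Put 43 ft³ in storage unit 8; 32 ft³ remain.
Put 17 ft³ in storage unit 1; 1 ft³ remain.
Put 16 ft³ in storage unit 2; 2 ft³ remain.
8 storage units × 75 ft³ = 600 ft³; used 432 ft³; unused 168 ft³.

168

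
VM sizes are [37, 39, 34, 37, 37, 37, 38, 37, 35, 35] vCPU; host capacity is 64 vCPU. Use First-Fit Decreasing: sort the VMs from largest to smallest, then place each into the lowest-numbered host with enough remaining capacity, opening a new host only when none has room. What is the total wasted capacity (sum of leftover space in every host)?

274

Sorted descending: 39, 38, 37, 37, 37, 37, 37, 35, 35, 34.
host 1: place 39 vCPU, 25 vCPU left
host 2: place 38 vCPU, 26 vCPU left
host 3: place 37 vCPU, 27 vCPU left
host 4: place 37 vCPU, 27 vCPU left
host 5: place 37 vCPU, 27 vCPU left
host 6: place 37 vCPU, 27 vCPU left
host 7: place 37 vCPU, 27 vCPU left
host 8: place 35 vCPU, 29 vCPU left
host 9: place 35 vCPU, 29 vCPU left
host 10: place 34 vCPU, 30 vCPU left
10 hosts × 64 vCPU = 640 vCPU; used 366 vCPU; unused 274 vCPU.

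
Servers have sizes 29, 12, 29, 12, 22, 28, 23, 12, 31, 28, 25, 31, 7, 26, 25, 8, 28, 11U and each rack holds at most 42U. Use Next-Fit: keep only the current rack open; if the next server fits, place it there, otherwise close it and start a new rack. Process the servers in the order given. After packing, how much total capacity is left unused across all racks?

rack 1: place 29U, 13U left
rack 1: place 12U, 1U left
rack 2: place 29U, 13U left
rack 2: place 12U, 1U left
rack 3: place 22U, 20U left
rack 4: place 28U, 14U left
rack 5: place 23U, 19U left
rack 5: place 12U, 7U left
rack 6: place 31U, 11U left
rack 7: place 28U, 14U left
rack 8: place 25U, 17U left
rack 9: place 31U, 11U left
rack 9: place 7U, 4U left
rack 10: place 26U, 16U left
rack 11: place 25U, 17U left
rack 11: place 8U, 9U left
rack 12: place 28U, 14U left
rack 12: place 11U, 3U left
12 racks × 42U = 504U; used 387U; unused 117U.

117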